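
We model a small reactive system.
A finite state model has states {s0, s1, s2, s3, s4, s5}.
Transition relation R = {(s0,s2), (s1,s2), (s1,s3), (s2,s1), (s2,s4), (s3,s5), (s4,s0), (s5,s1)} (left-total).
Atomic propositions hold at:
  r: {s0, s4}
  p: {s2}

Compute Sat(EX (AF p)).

{s0, s1, s2, s4}

AF p: least fixpoint, start Z0 = {s2}, add states with every successor in Z. Z1 = {s0, s2}; Z2 = {s0, s2, s4}; fixed.
Sat(AF p) = {s0, s2, s4}
Sat(EX (AF p)) = {s : some successor in {s0, s2, s4}} = {s0, s1, s2, s4}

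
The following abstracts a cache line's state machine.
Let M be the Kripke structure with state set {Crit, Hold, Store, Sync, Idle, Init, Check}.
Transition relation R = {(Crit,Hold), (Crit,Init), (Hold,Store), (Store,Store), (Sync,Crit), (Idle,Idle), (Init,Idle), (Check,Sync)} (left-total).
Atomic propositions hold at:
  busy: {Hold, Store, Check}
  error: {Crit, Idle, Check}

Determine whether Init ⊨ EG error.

No

EG error: greatest fixpoint, start Z0 = {Crit, Idle, Check}, keep only states in Sat with some successor in Z. Z1 = {Idle}; fixed.
Sat(EG error) = {Idle}
Init ∉ Sat(EG error) = {Idle}, so the formula does not hold at Init.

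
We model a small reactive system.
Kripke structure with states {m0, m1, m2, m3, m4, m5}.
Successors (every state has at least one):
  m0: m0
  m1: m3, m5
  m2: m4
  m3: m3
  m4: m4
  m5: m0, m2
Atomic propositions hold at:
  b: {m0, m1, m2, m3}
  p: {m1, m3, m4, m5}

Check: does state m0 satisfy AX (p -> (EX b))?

Yes

Sat(EX b) = {s : some successor in {m0, m1, m2, m3}} = {m0, m1, m3, m5}
Sat(p -> (EX b)) = {m0, m1, m2, m3, m5}
Sat(AX (p -> (EX b))) = {s : every successor in {m0, m1, m2, m3, m5}} = {m0, m1, m3, m5}
m0 ∈ Sat(AX (p -> (EX b))) = {m0, m1, m3, m5}, so the formula holds at m0.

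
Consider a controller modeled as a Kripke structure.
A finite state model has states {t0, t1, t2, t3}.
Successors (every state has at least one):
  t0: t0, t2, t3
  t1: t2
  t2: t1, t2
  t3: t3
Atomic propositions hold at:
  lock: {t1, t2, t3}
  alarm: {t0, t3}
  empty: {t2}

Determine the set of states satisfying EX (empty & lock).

Sat(empty & lock) = {t2}
Sat(EX (empty & lock)) = {s : some successor in {t2}} = {t0, t1, t2}

{t0, t1, t2}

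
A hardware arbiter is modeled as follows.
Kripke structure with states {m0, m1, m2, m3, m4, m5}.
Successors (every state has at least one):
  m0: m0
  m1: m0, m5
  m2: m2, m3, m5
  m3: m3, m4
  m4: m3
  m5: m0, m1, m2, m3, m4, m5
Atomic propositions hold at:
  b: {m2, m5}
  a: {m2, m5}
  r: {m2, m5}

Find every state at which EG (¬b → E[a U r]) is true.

{m2, m5}

Sat(¬b) = {m0, m1, m3, m4}
E[a U r]: least fixpoint, start Z0 = Sat(r) = {m2, m5}, add states in Sat(a) with some successor in Z. Already a fixed point.
Sat(E[a U r]) = {m2, m5}
Sat(¬b → E[a U r]) = {m2, m5}
EG (¬b → E[a U r]): greatest fixpoint, start Z0 = {m2, m5}, keep only states in Sat with some successor in Z. Already a fixed point.
Sat(EG (¬b → E[a U r])) = {m2, m5}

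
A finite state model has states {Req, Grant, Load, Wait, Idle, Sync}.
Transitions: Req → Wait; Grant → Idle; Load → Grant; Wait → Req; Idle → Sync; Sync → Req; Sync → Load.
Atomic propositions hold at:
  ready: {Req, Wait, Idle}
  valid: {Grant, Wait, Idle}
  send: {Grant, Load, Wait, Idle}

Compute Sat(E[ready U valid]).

E[ready U valid]: least fixpoint, start Z0 = Sat(valid) = {Grant, Wait, Idle}, add states in Sat(ready) with some successor in Z. Z1 = {Req, Grant, Wait, Idle}; fixed.
Sat(E[ready U valid]) = {Req, Grant, Wait, Idle}

{Req, Grant, Wait, Idle}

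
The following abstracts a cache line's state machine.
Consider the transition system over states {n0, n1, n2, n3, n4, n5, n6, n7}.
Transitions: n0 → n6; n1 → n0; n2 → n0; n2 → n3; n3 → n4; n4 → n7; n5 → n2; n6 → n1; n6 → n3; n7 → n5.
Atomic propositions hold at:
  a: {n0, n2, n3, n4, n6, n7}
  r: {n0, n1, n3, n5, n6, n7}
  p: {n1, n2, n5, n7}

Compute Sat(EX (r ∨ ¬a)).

{n0, n1, n2, n4, n6, n7}

Sat(¬a) = {n1, n5}
Sat(r ∨ ¬a) = {n0, n1, n3, n5, n6, n7}
Sat(EX (r ∨ ¬a)) = {s : some successor in {n0, n1, n3, n5, n6, n7}} = {n0, n1, n2, n4, n6, n7}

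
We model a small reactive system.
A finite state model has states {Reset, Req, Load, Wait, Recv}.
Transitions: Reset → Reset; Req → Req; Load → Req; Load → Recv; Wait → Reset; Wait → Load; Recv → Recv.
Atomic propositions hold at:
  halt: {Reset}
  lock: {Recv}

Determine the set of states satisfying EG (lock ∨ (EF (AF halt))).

{Reset, Wait, Recv}

AF halt: least fixpoint, start Z0 = {Reset}, add states with every successor in Z. Already a fixed point.
Sat(AF halt) = {Reset}
EF (AF halt): least fixpoint, start Z0 = {Reset}, add states with some successor in Z. Z1 = {Reset, Wait}; fixed.
Sat(EF (AF halt)) = {Reset, Wait}
Sat(lock ∨ (EF (AF halt))) = {Reset, Wait, Recv}
EG (lock ∨ (EF (AF halt))): greatest fixpoint, start Z0 = {Reset, Wait, Recv}, keep only states in Sat with some successor in Z. Already a fixed point.
Sat(EG (lock ∨ (EF (AF halt)))) = {Reset, Wait, Recv}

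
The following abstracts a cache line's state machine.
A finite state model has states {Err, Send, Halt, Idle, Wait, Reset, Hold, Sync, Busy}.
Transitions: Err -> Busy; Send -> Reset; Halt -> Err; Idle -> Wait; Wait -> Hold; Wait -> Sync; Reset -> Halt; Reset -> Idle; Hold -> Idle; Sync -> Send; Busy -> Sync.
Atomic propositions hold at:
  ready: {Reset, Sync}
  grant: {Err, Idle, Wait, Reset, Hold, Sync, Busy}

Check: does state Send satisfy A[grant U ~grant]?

Yes

Sat(~grant) = {Send, Halt}
A[grant U ~grant]: least fixpoint, start Z0 = Sat(~grant) = {Send, Halt}, add states in Sat(grant) with every successor in Z. Z1 = {Send, Halt, Sync}; Z2 = {Send, Halt, Sync, Busy}; Z3 = {Err, Send, Halt, Sync, Busy}; fixed.
Sat(A[grant U ~grant]) = {Err, Send, Halt, Sync, Busy}
Send ∈ Sat(A[grant U ~grant]) = {Err, Send, Halt, Sync, Busy}, so the formula holds at Send.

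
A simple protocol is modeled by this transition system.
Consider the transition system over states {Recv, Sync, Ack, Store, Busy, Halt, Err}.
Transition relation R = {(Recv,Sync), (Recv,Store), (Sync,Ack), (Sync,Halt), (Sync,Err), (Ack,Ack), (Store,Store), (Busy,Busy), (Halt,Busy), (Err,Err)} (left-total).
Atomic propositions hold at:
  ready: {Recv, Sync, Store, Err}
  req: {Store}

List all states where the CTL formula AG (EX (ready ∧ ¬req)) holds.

Sat(¬req) = {Recv, Sync, Ack, Busy, Halt, Err}
Sat(ready ∧ ¬req) = {Recv, Sync, Err}
Sat(EX (ready ∧ ¬req)) = {s : some successor in {Recv, Sync, Err}} = {Recv, Sync, Err}
AG (EX (ready ∧ ¬req)): greatest fixpoint, start Z0 = {Recv, Sync, Err}, keep only states in Sat with every successor in Z. Z1 = {Err}; fixed.
Sat(AG (EX (ready ∧ ¬req))) = {Err}

{Err}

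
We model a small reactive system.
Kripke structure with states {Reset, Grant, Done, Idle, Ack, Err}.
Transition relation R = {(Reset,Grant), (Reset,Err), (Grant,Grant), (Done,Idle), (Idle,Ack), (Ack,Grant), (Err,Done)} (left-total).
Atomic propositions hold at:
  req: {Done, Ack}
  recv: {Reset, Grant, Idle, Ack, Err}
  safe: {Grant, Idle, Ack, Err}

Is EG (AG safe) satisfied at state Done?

AG safe: greatest fixpoint, start Z0 = {Grant, Idle, Ack, Err}, keep only states in Sat with every successor in Z. Z1 = {Grant, Idle, Ack}; fixed.
Sat(AG safe) = {Grant, Idle, Ack}
EG (AG safe): greatest fixpoint, start Z0 = {Grant, Idle, Ack}, keep only states in Sat with some successor in Z. Already a fixed point.
Sat(EG (AG safe)) = {Grant, Idle, Ack}
Done ∉ Sat(EG (AG safe)) = {Grant, Idle, Ack}, so the formula does not hold at Done.

No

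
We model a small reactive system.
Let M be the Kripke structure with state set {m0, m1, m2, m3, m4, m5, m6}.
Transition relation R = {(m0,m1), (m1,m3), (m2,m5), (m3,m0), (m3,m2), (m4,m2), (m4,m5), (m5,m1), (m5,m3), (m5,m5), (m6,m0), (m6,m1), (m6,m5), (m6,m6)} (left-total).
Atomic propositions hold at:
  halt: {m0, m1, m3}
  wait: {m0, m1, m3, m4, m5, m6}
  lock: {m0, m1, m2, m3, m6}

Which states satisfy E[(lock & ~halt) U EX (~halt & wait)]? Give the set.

{m2, m4, m5, m6}

Sat(~halt) = {m2, m4, m5, m6}
Sat(lock & ~halt) = {m2, m6}
Sat(~halt & wait) = {m4, m5, m6}
Sat(EX (~halt & wait)) = {s : some successor in {m4, m5, m6}} = {m2, m4, m5, m6}
E[(lock & ~halt) U EX (~halt & wait)]: least fixpoint, start Z0 = Sat(EX (~halt & wait)) = {m2, m4, m5, m6}, add states in Sat(lock & ~halt) with some successor in Z. Already a fixed point.
Sat(E[(lock & ~halt) U EX (~halt & wait)]) = {m2, m4, m5, m6}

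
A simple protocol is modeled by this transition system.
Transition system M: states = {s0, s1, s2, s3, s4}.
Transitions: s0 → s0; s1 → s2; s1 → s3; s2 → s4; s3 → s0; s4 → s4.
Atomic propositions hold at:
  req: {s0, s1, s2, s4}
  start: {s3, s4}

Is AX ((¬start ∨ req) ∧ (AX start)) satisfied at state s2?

Sat(¬start) = {s0, s1, s2}
Sat(¬start ∨ req) = {s0, s1, s2, s4}
Sat(AX start) = {s : every successor in {s3, s4}} = {s2, s4}
Sat((¬start ∨ req) ∧ (AX start)) = {s2, s4}
Sat(AX ((¬start ∨ req) ∧ (AX start))) = {s : every successor in {s2, s4}} = {s2, s4}
s2 ∈ Sat(AX ((¬start ∨ req) ∧ (AX start))) = {s2, s4}, so the formula holds at s2.

Yes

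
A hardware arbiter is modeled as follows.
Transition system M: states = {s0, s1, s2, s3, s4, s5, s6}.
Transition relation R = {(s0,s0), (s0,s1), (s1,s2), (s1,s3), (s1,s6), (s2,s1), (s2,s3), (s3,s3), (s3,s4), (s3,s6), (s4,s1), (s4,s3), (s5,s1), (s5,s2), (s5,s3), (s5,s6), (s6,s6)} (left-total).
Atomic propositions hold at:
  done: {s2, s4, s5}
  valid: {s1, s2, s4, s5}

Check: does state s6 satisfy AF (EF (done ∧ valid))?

No

Sat(done ∧ valid) = {s2, s4, s5}
EF (done ∧ valid): least fixpoint, start Z0 = {s2, s4, s5}, add states with some successor in Z. Z1 = {s1, s2, s3, s4, s5}; Z2 = {s0, s1, s2, s3, s4, s5}; fixed.
Sat(EF (done ∧ valid)) = {s0, s1, s2, s3, s4, s5}
AF (EF (done ∧ valid)): least fixpoint, start Z0 = {s0, s1, s2, s3, s4, s5}, add states with every successor in Z. Already a fixed point.
Sat(AF (EF (done ∧ valid))) = {s0, s1, s2, s3, s4, s5}
s6 ∉ Sat(AF (EF (done ∧ valid))) = {s0, s1, s2, s3, s4, s5}, so the formula does not hold at s6.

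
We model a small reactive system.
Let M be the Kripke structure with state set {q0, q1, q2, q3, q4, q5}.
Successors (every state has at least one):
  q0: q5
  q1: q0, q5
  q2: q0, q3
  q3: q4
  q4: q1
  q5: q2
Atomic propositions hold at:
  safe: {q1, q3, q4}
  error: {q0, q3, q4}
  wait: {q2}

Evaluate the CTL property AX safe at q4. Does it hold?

Yes

Sat(AX safe) = {s : every successor in {q1, q3, q4}} = {q3, q4}
q4 ∈ Sat(AX safe) = {q3, q4}, so the formula holds at q4.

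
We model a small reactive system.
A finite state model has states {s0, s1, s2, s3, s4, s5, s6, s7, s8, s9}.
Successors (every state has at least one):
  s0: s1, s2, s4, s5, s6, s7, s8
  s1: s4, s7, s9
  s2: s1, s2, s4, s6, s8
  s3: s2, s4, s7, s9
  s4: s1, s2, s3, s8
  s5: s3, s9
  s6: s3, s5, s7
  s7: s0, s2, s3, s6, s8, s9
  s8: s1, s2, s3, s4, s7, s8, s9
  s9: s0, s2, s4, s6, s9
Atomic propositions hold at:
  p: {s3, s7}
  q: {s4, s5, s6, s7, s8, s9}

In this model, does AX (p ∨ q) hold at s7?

No

Sat(p ∨ q) = {s3, s4, s5, s6, s7, s8, s9}
Sat(AX (p ∨ q)) = {s : every successor in {s3, s4, s5, s6, s7, s8, s9}} = {s1, s5, s6}
s7 ∉ Sat(AX (p ∨ q)) = {s1, s5, s6}, so the formula does not hold at s7.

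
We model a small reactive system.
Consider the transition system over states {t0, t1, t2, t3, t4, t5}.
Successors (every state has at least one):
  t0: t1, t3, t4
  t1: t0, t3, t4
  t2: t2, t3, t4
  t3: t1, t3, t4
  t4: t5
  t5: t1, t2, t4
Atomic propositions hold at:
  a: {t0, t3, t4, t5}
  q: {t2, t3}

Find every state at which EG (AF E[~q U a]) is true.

{t0, t1, t3, t4, t5}

Sat(~q) = {t0, t1, t4, t5}
E[~q U a]: least fixpoint, start Z0 = Sat(a) = {t0, t3, t4, t5}, add states in Sat(~q) with some successor in Z. Z1 = {t0, t1, t3, t4, t5}; fixed.
Sat(E[~q U a]) = {t0, t1, t3, t4, t5}
AF E[~q U a]: least fixpoint, start Z0 = {t0, t1, t3, t4, t5}, add states with every successor in Z. Already a fixed point.
Sat(AF E[~q U a]) = {t0, t1, t3, t4, t5}
EG (AF E[~q U a]): greatest fixpoint, start Z0 = {t0, t1, t3, t4, t5}, keep only states in Sat with some successor in Z. Already a fixed point.
Sat(EG (AF E[~q U a])) = {t0, t1, t3, t4, t5}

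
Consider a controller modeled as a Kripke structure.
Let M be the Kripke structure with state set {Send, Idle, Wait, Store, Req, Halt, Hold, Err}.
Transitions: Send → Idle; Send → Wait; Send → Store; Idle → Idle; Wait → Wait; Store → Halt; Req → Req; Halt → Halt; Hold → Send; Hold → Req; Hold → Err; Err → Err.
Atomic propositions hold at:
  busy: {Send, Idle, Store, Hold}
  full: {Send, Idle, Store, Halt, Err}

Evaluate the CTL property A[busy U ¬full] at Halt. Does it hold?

Sat(¬full) = {Wait, Req, Hold}
A[busy U ¬full]: least fixpoint, start Z0 = Sat(¬full) = {Wait, Req, Hold}, add states in Sat(busy) with every successor in Z. Already a fixed point.
Sat(A[busy U ¬full]) = {Wait, Req, Hold}
Halt ∉ Sat(A[busy U ¬full]) = {Wait, Req, Hold}, so the formula does not hold at Halt.

No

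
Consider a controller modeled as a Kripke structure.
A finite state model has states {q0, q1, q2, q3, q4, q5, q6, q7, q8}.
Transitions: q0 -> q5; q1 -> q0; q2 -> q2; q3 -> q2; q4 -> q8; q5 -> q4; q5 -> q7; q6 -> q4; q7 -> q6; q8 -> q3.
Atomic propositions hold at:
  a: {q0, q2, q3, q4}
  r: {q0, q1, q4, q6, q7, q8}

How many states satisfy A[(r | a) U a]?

8

Sat(r | a) = {q0, q1, q2, q3, q4, q6, q7, q8}
A[(r | a) U a]: least fixpoint, start Z0 = Sat(a) = {q0, q2, q3, q4}, add states in Sat(r | a) with every successor in Z. Z1 = {q0, q1, q2, q3, q4, q6, q8}; Z2 = {q0, q1, q2, q3, q4, q6, q7, q8}; fixed.
Sat(A[(r | a) U a]) = {q0, q1, q2, q3, q4, q6, q7, q8}
|Sat(A[(r | a) U a])| = |{q0, q1, q2, q3, q4, q6, q7, q8}| = 8.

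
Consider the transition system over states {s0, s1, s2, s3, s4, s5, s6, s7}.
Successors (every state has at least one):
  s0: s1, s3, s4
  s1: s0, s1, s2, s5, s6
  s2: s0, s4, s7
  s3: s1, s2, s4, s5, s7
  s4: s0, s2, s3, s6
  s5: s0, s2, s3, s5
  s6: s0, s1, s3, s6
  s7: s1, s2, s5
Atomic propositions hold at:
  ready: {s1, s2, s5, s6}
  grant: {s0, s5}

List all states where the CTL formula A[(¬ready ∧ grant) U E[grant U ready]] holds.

Sat(¬ready) = {s0, s3, s4, s7}
Sat(¬ready ∧ grant) = {s0}
E[grant U ready]: least fixpoint, start Z0 = Sat(ready) = {s1, s2, s5, s6}, add states in Sat(grant) with some successor in Z. Z1 = {s0, s1, s2, s5, s6}; fixed.
Sat(E[grant U ready]) = {s0, s1, s2, s5, s6}
A[(¬ready ∧ grant) U E[grant U ready]]: least fixpoint, start Z0 = Sat(E[grant U ready]) = {s0, s1, s2, s5, s6}, add states in Sat(¬ready ∧ grant) with every successor in Z. Already a fixed point.
Sat(A[(¬ready ∧ grant) U E[grant U ready]]) = {s0, s1, s2, s5, s6}

{s0, s1, s2, s5, s6}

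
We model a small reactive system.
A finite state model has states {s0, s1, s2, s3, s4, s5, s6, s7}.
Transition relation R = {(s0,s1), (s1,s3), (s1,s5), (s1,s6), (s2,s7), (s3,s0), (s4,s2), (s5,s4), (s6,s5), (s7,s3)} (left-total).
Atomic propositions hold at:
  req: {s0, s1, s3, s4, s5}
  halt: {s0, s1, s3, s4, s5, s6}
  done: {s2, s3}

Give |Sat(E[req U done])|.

E[req U done]: least fixpoint, start Z0 = Sat(done) = {s2, s3}, add states in Sat(req) with some successor in Z. Z1 = {s1, s2, s3, s4}; Z2 = {s0, s1, s2, s3, s4, s5}; fixed.
Sat(E[req U done]) = {s0, s1, s2, s3, s4, s5}
|Sat(E[req U done])| = |{s0, s1, s2, s3, s4, s5}| = 6.

6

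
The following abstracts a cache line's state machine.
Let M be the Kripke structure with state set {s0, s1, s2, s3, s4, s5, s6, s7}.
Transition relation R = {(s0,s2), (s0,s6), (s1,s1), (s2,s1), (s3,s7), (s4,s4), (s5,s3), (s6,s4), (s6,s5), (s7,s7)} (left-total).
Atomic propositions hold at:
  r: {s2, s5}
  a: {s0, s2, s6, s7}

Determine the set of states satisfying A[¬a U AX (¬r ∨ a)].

Sat(¬a) = {s1, s3, s4, s5}
Sat(¬r) = {s0, s1, s3, s4, s6, s7}
Sat(¬r ∨ a) = {s0, s1, s2, s3, s4, s6, s7}
Sat(AX (¬r ∨ a)) = {s : every successor in {s0, s1, s2, s3, s4, s6, s7}} = {s0, s1, s2, s3, s4, s5, s7}
A[¬a U AX (¬r ∨ a)]: least fixpoint, start Z0 = Sat(AX (¬r ∨ a)) = {s0, s1, s2, s3, s4, s5, s7}, add states in Sat(¬a) with every successor in Z. Already a fixed point.
Sat(A[¬a U AX (¬r ∨ a)]) = {s0, s1, s2, s3, s4, s5, s7}

{s0, s1, s2, s3, s4, s5, s7}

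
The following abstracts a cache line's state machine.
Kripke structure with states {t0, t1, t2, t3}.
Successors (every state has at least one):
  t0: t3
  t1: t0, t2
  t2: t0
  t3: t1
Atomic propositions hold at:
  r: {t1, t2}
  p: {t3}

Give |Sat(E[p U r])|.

3

E[p U r]: least fixpoint, start Z0 = Sat(r) = {t1, t2}, add states in Sat(p) with some successor in Z. Z1 = {t1, t2, t3}; fixed.
Sat(E[p U r]) = {t1, t2, t3}
|Sat(E[p U r])| = |{t1, t2, t3}| = 3.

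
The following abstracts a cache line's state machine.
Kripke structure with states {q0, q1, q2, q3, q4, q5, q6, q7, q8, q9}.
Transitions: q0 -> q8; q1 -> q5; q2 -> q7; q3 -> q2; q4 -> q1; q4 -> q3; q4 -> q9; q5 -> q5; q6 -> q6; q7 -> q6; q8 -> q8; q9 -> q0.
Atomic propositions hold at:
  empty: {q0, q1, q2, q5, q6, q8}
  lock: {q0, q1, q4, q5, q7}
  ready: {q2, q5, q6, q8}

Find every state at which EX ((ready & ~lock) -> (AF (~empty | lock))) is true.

Sat(~lock) = {q2, q3, q6, q8, q9}
Sat(ready & ~lock) = {q2, q6, q8}
Sat(~empty) = {q3, q4, q7, q9}
Sat(~empty | lock) = {q0, q1, q3, q4, q5, q7, q9}
AF (~empty | lock): least fixpoint, start Z0 = {q0, q1, q3, q4, q5, q7, q9}, add states with every successor in Z. Z1 = {q0, q1, q2, q3, q4, q5, q7, q9}; fixed.
Sat(AF (~empty | lock)) = {q0, q1, q2, q3, q4, q5, q7, q9}
Sat((ready & ~lock) -> (AF (~empty | lock))) = {q0, q1, q2, q3, q4, q5, q7, q9}
Sat(EX ((ready & ~lock) -> (AF (~empty | lock)))) = {s : some successor in {q0, q1, q2, q3, q4, q5, q7, q9}} = {q1, q2, q3, q4, q5, q9}

{q1, q2, q3, q4, q5, q9}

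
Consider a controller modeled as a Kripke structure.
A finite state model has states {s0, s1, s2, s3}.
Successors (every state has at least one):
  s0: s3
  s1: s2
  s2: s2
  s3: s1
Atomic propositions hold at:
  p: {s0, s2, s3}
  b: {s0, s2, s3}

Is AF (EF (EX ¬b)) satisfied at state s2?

Sat(¬b) = {s1}
Sat(EX ¬b) = {s : some successor in {s1}} = {s3}
EF (EX ¬b): least fixpoint, start Z0 = {s3}, add states with some successor in Z. Z1 = {s0, s3}; fixed.
Sat(EF (EX ¬b)) = {s0, s3}
AF (EF (EX ¬b)): least fixpoint, start Z0 = {s0, s3}, add states with every successor in Z. Already a fixed point.
Sat(AF (EF (EX ¬b))) = {s0, s3}
s2 ∉ Sat(AF (EF (EX ¬b))) = {s0, s3}, so the formula does not hold at s2.

No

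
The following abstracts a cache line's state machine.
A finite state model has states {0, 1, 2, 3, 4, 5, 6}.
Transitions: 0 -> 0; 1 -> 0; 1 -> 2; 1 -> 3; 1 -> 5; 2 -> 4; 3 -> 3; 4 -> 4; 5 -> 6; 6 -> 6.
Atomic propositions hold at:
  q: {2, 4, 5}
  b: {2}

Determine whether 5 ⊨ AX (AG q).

AG q: greatest fixpoint, start Z0 = {2, 4, 5}, keep only states in Sat with every successor in Z. Z1 = {2, 4}; fixed.
Sat(AG q) = {2, 4}
Sat(AX (AG q)) = {s : every successor in {2, 4}} = {2, 4}
5 ∉ Sat(AX (AG q)) = {2, 4}, so the formula does not hold at 5.

No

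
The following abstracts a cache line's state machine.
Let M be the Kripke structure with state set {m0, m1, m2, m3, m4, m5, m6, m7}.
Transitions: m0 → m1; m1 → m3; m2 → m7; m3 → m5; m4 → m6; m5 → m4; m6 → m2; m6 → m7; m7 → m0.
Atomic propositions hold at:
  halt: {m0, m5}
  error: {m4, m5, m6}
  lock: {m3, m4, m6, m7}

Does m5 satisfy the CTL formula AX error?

Sat(AX error) = {s : every successor in {m4, m5, m6}} = {m3, m4, m5}
m5 ∈ Sat(AX error) = {m3, m4, m5}, so the formula holds at m5.

Yes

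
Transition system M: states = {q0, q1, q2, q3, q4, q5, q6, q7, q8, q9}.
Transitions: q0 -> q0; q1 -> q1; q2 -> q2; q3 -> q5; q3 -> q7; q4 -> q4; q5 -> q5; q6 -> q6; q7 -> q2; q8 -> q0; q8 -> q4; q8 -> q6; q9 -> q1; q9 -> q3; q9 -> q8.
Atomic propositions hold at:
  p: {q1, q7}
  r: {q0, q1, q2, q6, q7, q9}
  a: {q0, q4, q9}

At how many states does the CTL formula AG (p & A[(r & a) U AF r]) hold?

1

Sat(r & a) = {q0, q9}
AF r: least fixpoint, start Z0 = {q0, q1, q2, q6, q7, q9}, add states with every successor in Z. Already a fixed point.
Sat(AF r) = {q0, q1, q2, q6, q7, q9}
A[(r & a) U AF r]: least fixpoint, start Z0 = Sat(AF r) = {q0, q1, q2, q6, q7, q9}, add states in Sat(r & a) with every successor in Z. Already a fixed point.
Sat(A[(r & a) U AF r]) = {q0, q1, q2, q6, q7, q9}
Sat(p & A[(r & a) U AF r]) = {q1, q7}
AG (p & A[(r & a) U AF r]): greatest fixpoint, start Z0 = {q1, q7}, keep only states in Sat with every successor in Z. Z1 = {q1}; fixed.
Sat(AG (p & A[(r & a) U AF r])) = {q1}
|Sat(AG (p & A[(r & a) U AF r]))| = |{q1}| = 1.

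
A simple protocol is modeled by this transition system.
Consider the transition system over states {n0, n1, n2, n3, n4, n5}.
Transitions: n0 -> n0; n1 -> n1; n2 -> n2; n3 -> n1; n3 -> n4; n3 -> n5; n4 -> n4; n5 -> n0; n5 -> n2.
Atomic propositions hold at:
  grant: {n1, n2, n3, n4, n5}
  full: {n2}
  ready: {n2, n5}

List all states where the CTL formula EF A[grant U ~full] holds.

Sat(~full) = {n0, n1, n3, n4, n5}
A[grant U ~full]: least fixpoint, start Z0 = Sat(~full) = {n0, n1, n3, n4, n5}, add states in Sat(grant) with every successor in Z. Already a fixed point.
Sat(A[grant U ~full]) = {n0, n1, n3, n4, n5}
EF A[grant U ~full]: least fixpoint, start Z0 = {n0, n1, n3, n4, n5}, add states with some successor in Z. Already a fixed point.
Sat(EF A[grant U ~full]) = {n0, n1, n3, n4, n5}

{n0, n1, n3, n4, n5}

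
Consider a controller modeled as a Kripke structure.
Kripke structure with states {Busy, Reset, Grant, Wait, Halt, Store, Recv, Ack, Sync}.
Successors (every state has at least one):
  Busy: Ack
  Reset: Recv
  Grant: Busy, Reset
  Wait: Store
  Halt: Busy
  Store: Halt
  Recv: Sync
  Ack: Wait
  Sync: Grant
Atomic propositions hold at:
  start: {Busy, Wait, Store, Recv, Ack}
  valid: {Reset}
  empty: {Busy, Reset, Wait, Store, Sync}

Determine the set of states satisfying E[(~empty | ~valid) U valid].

Sat(~empty) = {Grant, Halt, Recv, Ack}
Sat(~valid) = {Busy, Grant, Wait, Halt, Store, Recv, Ack, Sync}
Sat(~empty | ~valid) = {Busy, Grant, Wait, Halt, Store, Recv, Ack, Sync}
E[(~empty | ~valid) U valid]: least fixpoint, start Z0 = Sat(valid) = {Reset}, add states in Sat(~empty | ~valid) with some successor in Z. Z1 = {Reset, Grant}; Z2 = {Reset, Grant, Sync}; Z3 = {Reset, Grant, Recv, Sync}; fixed.
Sat(E[(~empty | ~valid) U valid]) = {Reset, Grant, Recv, Sync}

{Reset, Grant, Recv, Sync}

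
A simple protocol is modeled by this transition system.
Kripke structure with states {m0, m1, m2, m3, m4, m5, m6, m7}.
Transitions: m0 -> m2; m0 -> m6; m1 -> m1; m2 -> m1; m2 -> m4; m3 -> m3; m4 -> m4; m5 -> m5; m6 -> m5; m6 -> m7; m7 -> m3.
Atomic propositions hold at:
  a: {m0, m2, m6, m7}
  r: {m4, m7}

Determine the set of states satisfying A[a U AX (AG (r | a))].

Sat(r | a) = {m0, m2, m4, m6, m7}
AG (r | a): greatest fixpoint, start Z0 = {m0, m2, m4, m6, m7}, keep only states in Sat with every successor in Z. Z1 = {m0, m4}; Z2 = {m4}; fixed.
Sat(AG (r | a)) = {m4}
Sat(AX (AG (r | a))) = {s : every successor in {m4}} = {m4}
A[a U AX (AG (r | a))]: least fixpoint, start Z0 = Sat(AX (AG (r | a))) = {m4}, add states in Sat(a) with every successor in Z. Already a fixed point.
Sat(A[a U AX (AG (r | a))]) = {m4}

{m4}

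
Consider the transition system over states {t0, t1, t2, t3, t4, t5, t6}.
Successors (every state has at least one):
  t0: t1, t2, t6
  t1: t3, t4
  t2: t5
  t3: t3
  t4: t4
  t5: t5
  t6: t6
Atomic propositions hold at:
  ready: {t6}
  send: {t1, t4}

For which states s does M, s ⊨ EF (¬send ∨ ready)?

Sat(¬send) = {t0, t2, t3, t5, t6}
Sat(¬send ∨ ready) = {t0, t2, t3, t5, t6}
EF (¬send ∨ ready): least fixpoint, start Z0 = {t0, t2, t3, t5, t6}, add states with some successor in Z. Z1 = {t0, t1, t2, t3, t5, t6}; fixed.
Sat(EF (¬send ∨ ready)) = {t0, t1, t2, t3, t5, t6}

{t0, t1, t2, t3, t5, t6}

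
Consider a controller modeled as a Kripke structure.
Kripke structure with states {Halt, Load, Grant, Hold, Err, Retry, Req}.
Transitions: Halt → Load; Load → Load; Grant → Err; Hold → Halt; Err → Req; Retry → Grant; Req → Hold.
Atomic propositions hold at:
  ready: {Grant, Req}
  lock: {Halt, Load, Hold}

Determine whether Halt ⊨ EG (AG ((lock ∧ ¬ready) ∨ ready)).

Sat(¬ready) = {Halt, Load, Hold, Err, Retry}
Sat(lock ∧ ¬ready) = {Halt, Load, Hold}
Sat((lock ∧ ¬ready) ∨ ready) = {Halt, Load, Grant, Hold, Req}
AG ((lock ∧ ¬ready) ∨ ready): greatest fixpoint, start Z0 = {Halt, Load, Grant, Hold, Req}, keep only states in Sat with every successor in Z. Z1 = {Halt, Load, Hold, Req}; fixed.
Sat(AG ((lock ∧ ¬ready) ∨ ready)) = {Halt, Load, Hold, Req}
EG (AG ((lock ∧ ¬ready) ∨ ready)): greatest fixpoint, start Z0 = {Halt, Load, Hold, Req}, keep only states in Sat with some successor in Z. Already a fixed point.
Sat(EG (AG ((lock ∧ ¬ready) ∨ ready))) = {Halt, Load, Hold, Req}
Halt ∈ Sat(EG (AG ((lock ∧ ¬ready) ∨ ready))) = {Halt, Load, Hold, Req}, so the formula holds at Halt.

Yes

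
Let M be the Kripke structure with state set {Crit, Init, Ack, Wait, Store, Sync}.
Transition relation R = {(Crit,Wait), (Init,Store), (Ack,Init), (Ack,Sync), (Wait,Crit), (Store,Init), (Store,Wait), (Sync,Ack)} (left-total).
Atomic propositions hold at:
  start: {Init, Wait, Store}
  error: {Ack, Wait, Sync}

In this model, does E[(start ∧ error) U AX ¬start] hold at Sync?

Yes

Sat(start ∧ error) = {Wait}
Sat(¬start) = {Crit, Ack, Sync}
Sat(AX ¬start) = {s : every successor in {Crit, Ack, Sync}} = {Wait, Sync}
E[(start ∧ error) U AX ¬start]: least fixpoint, start Z0 = Sat(AX ¬start) = {Wait, Sync}, add states in Sat(start ∧ error) with some successor in Z. Already a fixed point.
Sat(E[(start ∧ error) U AX ¬start]) = {Wait, Sync}
Sync ∈ Sat(E[(start ∧ error) U AX ¬start]) = {Wait, Sync}, so the formula holds at Sync.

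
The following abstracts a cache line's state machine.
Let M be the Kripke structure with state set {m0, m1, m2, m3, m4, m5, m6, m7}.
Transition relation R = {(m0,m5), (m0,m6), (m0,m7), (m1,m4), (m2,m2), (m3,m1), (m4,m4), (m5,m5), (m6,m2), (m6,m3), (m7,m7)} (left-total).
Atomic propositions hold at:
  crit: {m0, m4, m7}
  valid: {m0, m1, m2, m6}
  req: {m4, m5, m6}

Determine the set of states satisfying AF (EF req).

{m0, m1, m3, m4, m5, m6}

EF req: least fixpoint, start Z0 = {m4, m5, m6}, add states with some successor in Z. Z1 = {m0, m1, m4, m5, m6}; Z2 = {m0, m1, m3, m4, m5, m6}; fixed.
Sat(EF req) = {m0, m1, m3, m4, m5, m6}
AF (EF req): least fixpoint, start Z0 = {m0, m1, m3, m4, m5, m6}, add states with every successor in Z. Already a fixed point.
Sat(AF (EF req)) = {m0, m1, m3, m4, m5, m6}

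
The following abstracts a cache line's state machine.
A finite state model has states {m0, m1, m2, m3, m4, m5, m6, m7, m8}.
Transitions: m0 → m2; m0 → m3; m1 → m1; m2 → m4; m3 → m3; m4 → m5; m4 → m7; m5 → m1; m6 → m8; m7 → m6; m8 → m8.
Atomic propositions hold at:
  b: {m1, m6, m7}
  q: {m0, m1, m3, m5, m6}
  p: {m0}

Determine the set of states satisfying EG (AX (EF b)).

EF b: least fixpoint, start Z0 = {m1, m6, m7}, add states with some successor in Z. Z1 = {m1, m4, m5, m6, m7}; Z2 = {m1, m2, m4, m5, m6, m7}; Z3 = {m0, m1, m2, m4, m5, m6, m7}; fixed.
Sat(EF b) = {m0, m1, m2, m4, m5, m6, m7}
Sat(AX (EF b)) = {s : every successor in {m0, m1, m2, m4, m5, m6, m7}} = {m1, m2, m4, m5, m7}
EG (AX (EF b)): greatest fixpoint, start Z0 = {m1, m2, m4, m5, m7}, keep only states in Sat with some successor in Z. Z1 = {m1, m2, m4, m5}; fixed.
Sat(EG (AX (EF b))) = {m1, m2, m4, m5}

{m1, m2, m4, m5}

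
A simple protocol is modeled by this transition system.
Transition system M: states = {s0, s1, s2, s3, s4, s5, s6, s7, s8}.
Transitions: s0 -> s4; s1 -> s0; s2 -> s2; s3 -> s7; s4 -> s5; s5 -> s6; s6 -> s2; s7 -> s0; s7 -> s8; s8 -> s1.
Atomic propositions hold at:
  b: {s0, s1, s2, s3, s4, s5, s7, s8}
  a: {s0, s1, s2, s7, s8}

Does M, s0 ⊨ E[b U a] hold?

Yes

E[b U a]: least fixpoint, start Z0 = Sat(a) = {s0, s1, s2, s7, s8}, add states in Sat(b) with some successor in Z. Z1 = {s0, s1, s2, s3, s7, s8}; fixed.
Sat(E[b U a]) = {s0, s1, s2, s3, s7, s8}
s0 ∈ Sat(E[b U a]) = {s0, s1, s2, s3, s7, s8}, so the formula holds at s0.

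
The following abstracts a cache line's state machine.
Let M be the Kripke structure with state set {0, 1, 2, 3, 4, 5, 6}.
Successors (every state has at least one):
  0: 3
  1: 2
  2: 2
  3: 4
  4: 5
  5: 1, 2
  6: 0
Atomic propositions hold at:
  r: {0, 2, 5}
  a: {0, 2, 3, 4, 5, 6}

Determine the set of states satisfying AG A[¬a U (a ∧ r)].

Sat(¬a) = {1}
Sat(a ∧ r) = {0, 2, 5}
A[¬a U (a ∧ r)]: least fixpoint, start Z0 = Sat((a ∧ r)) = {0, 2, 5}, add states in Sat(¬a) with every successor in Z. Z1 = {0, 1, 2, 5}; fixed.
Sat(A[¬a U (a ∧ r)]) = {0, 1, 2, 5}
AG A[¬a U (a ∧ r)]: greatest fixpoint, start Z0 = {0, 1, 2, 5}, keep only states in Sat with every successor in Z. Z1 = {1, 2, 5}; fixed.
Sat(AG A[¬a U (a ∧ r)]) = {1, 2, 5}

{1, 2, 5}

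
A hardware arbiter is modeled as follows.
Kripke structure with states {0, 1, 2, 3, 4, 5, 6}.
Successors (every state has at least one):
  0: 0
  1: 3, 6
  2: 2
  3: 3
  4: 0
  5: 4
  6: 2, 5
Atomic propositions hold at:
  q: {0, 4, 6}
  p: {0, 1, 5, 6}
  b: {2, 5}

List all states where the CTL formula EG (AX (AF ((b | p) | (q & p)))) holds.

Sat(b | p) = {0, 1, 2, 5, 6}
Sat(q & p) = {0, 6}
Sat((b | p) | (q & p)) = {0, 1, 2, 5, 6}
AF ((b | p) | (q & p)): least fixpoint, start Z0 = {0, 1, 2, 5, 6}, add states with every successor in Z. Z1 = {0, 1, 2, 4, 5, 6}; fixed.
Sat(AF ((b | p) | (q & p))) = {0, 1, 2, 4, 5, 6}
Sat(AX (AF ((b | p) | (q & p)))) = {s : every successor in {0, 1, 2, 4, 5, 6}} = {0, 2, 4, 5, 6}
EG (AX (AF ((b | p) | (q & p)))): greatest fixpoint, start Z0 = {0, 2, 4, 5, 6}, keep only states in Sat with some successor in Z. Already a fixed point.
Sat(EG (AX (AF ((b | p) | (q & p))))) = {0, 2, 4, 5, 6}

{0, 2, 4, 5, 6}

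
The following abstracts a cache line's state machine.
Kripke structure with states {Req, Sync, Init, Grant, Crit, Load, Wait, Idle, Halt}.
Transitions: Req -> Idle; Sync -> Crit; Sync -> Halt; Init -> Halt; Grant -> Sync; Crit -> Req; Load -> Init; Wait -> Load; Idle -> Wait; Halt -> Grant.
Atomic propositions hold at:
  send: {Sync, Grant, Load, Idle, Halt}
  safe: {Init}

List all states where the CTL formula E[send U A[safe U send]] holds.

{Sync, Init, Grant, Load, Idle, Halt}

A[safe U send]: least fixpoint, start Z0 = Sat(send) = {Sync, Grant, Load, Idle, Halt}, add states in Sat(safe) with every successor in Z. Z1 = {Sync, Init, Grant, Load, Idle, Halt}; fixed.
Sat(A[safe U send]) = {Sync, Init, Grant, Load, Idle, Halt}
E[send U A[safe U send]]: least fixpoint, start Z0 = Sat(A[safe U send]) = {Sync, Init, Grant, Load, Idle, Halt}, add states in Sat(send) with some successor in Z. Already a fixed point.
Sat(E[send U A[safe U send]]) = {Sync, Init, Grant, Load, Idle, Halt}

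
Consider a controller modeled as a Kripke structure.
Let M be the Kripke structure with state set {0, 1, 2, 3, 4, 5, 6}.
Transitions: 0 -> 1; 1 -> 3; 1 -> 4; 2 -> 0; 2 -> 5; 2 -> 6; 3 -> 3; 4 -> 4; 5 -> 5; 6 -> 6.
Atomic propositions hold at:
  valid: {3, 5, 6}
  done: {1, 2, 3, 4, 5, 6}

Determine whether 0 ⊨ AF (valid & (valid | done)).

Sat(valid | done) = {1, 2, 3, 4, 5, 6}
Sat(valid & (valid | done)) = {3, 5, 6}
AF (valid & (valid | done)): least fixpoint, start Z0 = {3, 5, 6}, add states with every successor in Z. Already a fixed point.
Sat(AF (valid & (valid | done))) = {3, 5, 6}
0 ∉ Sat(AF (valid & (valid | done))) = {3, 5, 6}, so the formula does not hold at 0.

No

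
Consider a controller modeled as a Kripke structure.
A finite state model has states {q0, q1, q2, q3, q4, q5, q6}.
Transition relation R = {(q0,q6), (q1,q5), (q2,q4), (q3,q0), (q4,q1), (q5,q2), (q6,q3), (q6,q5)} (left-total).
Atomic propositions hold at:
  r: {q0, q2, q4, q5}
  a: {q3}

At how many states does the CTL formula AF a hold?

1

AF a: least fixpoint, start Z0 = {q3}, add states with every successor in Z. Already a fixed point.
Sat(AF a) = {q3}
|Sat(AF a)| = |{q3}| = 1.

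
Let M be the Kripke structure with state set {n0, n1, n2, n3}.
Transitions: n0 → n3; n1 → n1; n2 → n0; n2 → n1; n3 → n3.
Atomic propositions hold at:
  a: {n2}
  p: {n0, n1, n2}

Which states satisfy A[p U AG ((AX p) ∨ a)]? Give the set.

{n1}

Sat(AX p) = {s : every successor in {n0, n1, n2}} = {n1, n2}
Sat((AX p) ∨ a) = {n1, n2}
AG ((AX p) ∨ a): greatest fixpoint, start Z0 = {n1, n2}, keep only states in Sat with every successor in Z. Z1 = {n1}; fixed.
Sat(AG ((AX p) ∨ a)) = {n1}
A[p U AG ((AX p) ∨ a)]: least fixpoint, start Z0 = Sat(AG ((AX p) ∨ a)) = {n1}, add states in Sat(p) with every successor in Z. Already a fixed point.
Sat(A[p U AG ((AX p) ∨ a)]) = {n1}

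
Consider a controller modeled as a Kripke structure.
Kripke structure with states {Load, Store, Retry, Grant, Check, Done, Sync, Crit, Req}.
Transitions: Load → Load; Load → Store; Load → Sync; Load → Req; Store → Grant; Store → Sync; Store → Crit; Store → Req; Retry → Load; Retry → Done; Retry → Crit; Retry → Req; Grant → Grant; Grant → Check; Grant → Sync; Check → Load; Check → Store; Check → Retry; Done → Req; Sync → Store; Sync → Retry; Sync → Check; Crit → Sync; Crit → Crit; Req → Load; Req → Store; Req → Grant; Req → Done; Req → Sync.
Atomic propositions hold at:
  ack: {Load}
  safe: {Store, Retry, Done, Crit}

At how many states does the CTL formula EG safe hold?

3

EG safe: greatest fixpoint, start Z0 = {Store, Retry, Done, Crit}, keep only states in Sat with some successor in Z. Z1 = {Store, Retry, Crit}; fixed.
Sat(EG safe) = {Store, Retry, Crit}
|Sat(EG safe)| = |{Store, Retry, Crit}| = 3.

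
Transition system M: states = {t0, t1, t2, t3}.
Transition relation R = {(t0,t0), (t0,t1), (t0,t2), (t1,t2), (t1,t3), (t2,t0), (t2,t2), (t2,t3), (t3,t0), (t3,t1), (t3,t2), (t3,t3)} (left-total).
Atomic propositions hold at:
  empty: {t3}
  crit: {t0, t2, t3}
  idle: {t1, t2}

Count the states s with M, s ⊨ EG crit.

3

EG crit: greatest fixpoint, start Z0 = {t0, t2, t3}, keep only states in Sat with some successor in Z. Already a fixed point.
Sat(EG crit) = {t0, t2, t3}
|Sat(EG crit)| = |{t0, t2, t3}| = 3.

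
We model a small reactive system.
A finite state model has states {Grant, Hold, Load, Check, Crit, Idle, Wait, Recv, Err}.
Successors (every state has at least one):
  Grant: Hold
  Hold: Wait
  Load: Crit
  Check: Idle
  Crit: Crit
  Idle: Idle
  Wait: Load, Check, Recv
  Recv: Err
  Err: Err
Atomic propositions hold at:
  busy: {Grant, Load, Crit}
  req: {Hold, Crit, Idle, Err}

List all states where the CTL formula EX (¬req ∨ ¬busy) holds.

Sat(¬req) = {Grant, Load, Check, Wait, Recv}
Sat(¬busy) = {Hold, Check, Idle, Wait, Recv, Err}
Sat(¬req ∨ ¬busy) = {Grant, Hold, Load, Check, Idle, Wait, Recv, Err}
Sat(EX (¬req ∨ ¬busy)) = {s : some successor in {Grant, Hold, Load, Check, Idle, Wait, Recv, Err}} = {Grant, Hold, Check, Idle, Wait, Recv, Err}

{Grant, Hold, Check, Idle, Wait, Recv, Err}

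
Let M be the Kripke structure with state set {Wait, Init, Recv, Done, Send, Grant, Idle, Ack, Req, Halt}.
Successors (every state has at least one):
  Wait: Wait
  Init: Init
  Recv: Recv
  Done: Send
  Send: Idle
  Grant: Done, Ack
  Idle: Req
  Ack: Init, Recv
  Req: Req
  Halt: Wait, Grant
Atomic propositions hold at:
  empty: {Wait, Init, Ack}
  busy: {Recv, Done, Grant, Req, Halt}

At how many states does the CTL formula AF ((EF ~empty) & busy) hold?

Sat(~empty) = {Recv, Done, Send, Grant, Idle, Req, Halt}
EF ~empty: least fixpoint, start Z0 = {Recv, Done, Send, Grant, Idle, Req, Halt}, add states with some successor in Z. Z1 = {Recv, Done, Send, Grant, Idle, Ack, Req, Halt}; fixed.
Sat(EF ~empty) = {Recv, Done, Send, Grant, Idle, Ack, Req, Halt}
Sat((EF ~empty) & busy) = {Recv, Done, Grant, Req, Halt}
AF ((EF ~empty) & busy): least fixpoint, start Z0 = {Recv, Done, Grant, Req, Halt}, add states with every successor in Z. Z1 = {Recv, Done, Grant, Idle, Req, Halt}; Z2 = {Recv, Done, Send, Grant, Idle, Req, Halt}; fixed.
Sat(AF ((EF ~empty) & busy)) = {Recv, Done, Send, Grant, Idle, Req, Halt}
|Sat(AF ((EF ~empty) & busy))| = |{Recv, Done, Send, Grant, Idle, Req, Halt}| = 7.

7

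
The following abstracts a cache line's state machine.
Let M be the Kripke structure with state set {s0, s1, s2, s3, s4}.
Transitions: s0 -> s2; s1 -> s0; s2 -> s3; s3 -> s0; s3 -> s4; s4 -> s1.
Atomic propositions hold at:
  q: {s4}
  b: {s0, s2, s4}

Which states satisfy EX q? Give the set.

Sat(EX q) = {s : some successor in {s4}} = {s3}

{s3}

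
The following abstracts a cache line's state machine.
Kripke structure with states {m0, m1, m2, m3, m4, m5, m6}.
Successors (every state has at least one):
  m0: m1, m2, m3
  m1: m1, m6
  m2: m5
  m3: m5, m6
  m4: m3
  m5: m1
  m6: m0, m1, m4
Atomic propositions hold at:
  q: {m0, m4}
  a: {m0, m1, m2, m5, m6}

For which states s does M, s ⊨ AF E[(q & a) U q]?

Sat(q & a) = {m0}
E[(q & a) U q]: least fixpoint, start Z0 = Sat(q) = {m0, m4}, add states in Sat(q & a) with some successor in Z. Already a fixed point.
Sat(E[(q & a) U q]) = {m0, m4}
AF E[(q & a) U q]: least fixpoint, start Z0 = {m0, m4}, add states with every successor in Z. Already a fixed point.
Sat(AF E[(q & a) U q]) = {m0, m4}

{m0, m4}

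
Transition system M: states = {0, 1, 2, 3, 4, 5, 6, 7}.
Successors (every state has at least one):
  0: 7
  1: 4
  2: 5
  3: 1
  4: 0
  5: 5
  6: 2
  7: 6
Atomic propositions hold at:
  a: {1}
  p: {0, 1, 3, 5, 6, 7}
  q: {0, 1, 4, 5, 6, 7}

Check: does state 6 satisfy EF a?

EF a: least fixpoint, start Z0 = {1}, add states with some successor in Z. Z1 = {1, 3}; fixed.
Sat(EF a) = {1, 3}
6 ∉ Sat(EF a) = {1, 3}, so the formula does not hold at 6.

No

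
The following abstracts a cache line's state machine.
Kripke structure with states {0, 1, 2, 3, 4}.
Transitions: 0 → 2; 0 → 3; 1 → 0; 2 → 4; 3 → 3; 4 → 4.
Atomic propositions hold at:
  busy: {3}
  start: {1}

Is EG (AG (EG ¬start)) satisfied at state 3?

Yes

Sat(¬start) = {0, 2, 3, 4}
EG ¬start: greatest fixpoint, start Z0 = {0, 2, 3, 4}, keep only states in Sat with some successor in Z. Already a fixed point.
Sat(EG ¬start) = {0, 2, 3, 4}
AG (EG ¬start): greatest fixpoint, start Z0 = {0, 2, 3, 4}, keep only states in Sat with every successor in Z. Already a fixed point.
Sat(AG (EG ¬start)) = {0, 2, 3, 4}
EG (AG (EG ¬start)): greatest fixpoint, start Z0 = {0, 2, 3, 4}, keep only states in Sat with some successor in Z. Already a fixed point.
Sat(EG (AG (EG ¬start))) = {0, 2, 3, 4}
3 ∈ Sat(EG (AG (EG ¬start))) = {0, 2, 3, 4}, so the formula holds at 3.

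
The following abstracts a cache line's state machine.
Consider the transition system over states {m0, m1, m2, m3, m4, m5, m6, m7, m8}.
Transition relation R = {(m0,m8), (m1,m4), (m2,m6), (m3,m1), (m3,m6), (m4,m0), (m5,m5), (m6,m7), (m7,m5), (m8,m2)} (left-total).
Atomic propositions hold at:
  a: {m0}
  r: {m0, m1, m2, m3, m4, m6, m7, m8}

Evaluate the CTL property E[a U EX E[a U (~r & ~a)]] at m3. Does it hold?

Sat(~r) = {m5}
Sat(~a) = {m1, m2, m3, m4, m5, m6, m7, m8}
Sat(~r & ~a) = {m5}
E[a U (~r & ~a)]: least fixpoint, start Z0 = Sat((~r & ~a)) = {m5}, add states in Sat(a) with some successor in Z. Already a fixed point.
Sat(E[a U (~r & ~a)]) = {m5}
Sat(EX E[a U (~r & ~a)]) = {s : some successor in {m5}} = {m5, m7}
E[a U EX E[a U (~r & ~a)]]: least fixpoint, start Z0 = Sat(EX E[a U (~r & ~a)]) = {m5, m7}, add states in Sat(a) with some successor in Z. Already a fixed point.
Sat(E[a U EX E[a U (~r & ~a)]]) = {m5, m7}
m3 ∉ Sat(E[a U EX E[a U (~r & ~a)]]) = {m5, m7}, so the formula does not hold at m3.

No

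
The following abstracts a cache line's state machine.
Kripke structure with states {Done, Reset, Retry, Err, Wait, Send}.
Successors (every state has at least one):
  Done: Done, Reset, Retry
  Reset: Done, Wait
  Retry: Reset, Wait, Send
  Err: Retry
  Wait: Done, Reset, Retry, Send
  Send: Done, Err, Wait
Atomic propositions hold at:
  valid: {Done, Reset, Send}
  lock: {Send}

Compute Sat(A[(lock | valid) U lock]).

{Send}

Sat(lock | valid) = {Done, Reset, Send}
A[(lock | valid) U lock]: least fixpoint, start Z0 = Sat(lock) = {Send}, add states in Sat(lock | valid) with every successor in Z. Already a fixed point.
Sat(A[(lock | valid) U lock]) = {Send}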